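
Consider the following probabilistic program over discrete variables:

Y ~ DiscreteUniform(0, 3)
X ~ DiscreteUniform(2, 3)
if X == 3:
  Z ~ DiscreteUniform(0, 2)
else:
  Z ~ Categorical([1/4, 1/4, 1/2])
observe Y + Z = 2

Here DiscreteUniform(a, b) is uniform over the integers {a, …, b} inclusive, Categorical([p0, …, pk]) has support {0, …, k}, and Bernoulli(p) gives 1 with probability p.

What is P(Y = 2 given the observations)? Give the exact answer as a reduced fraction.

P(Y = 2 | obs) = 7/24

Enumerate traces; 6 have nonzero weight after conditioning:
  (Y=0, X=2, Z=2) weight 1/16
  (Y=0, X=3, Z=2) weight 1/24
  (Y=1, X=2, Z=1) weight 1/32
  (Y=1, X=3, Z=1) weight 1/24
  (Y=2, X=2, Z=0) weight 1/32
  (Y=2, X=3, Z=0) weight 1/24
Group by Y:
  weight(Y=0) = 5/48
  weight(Y=1) = 7/96
  weight(Y=2) = 7/96
Total weight = 5/48 + 7/96 + 7/96 = 1/4
P(Y=0 | obs) = 5/48 / 1/4 = 5/12
P(Y=1 | obs) = 7/96 / 1/4 = 7/24
P(Y=2 | obs) = 7/96 / 1/4 = 7/24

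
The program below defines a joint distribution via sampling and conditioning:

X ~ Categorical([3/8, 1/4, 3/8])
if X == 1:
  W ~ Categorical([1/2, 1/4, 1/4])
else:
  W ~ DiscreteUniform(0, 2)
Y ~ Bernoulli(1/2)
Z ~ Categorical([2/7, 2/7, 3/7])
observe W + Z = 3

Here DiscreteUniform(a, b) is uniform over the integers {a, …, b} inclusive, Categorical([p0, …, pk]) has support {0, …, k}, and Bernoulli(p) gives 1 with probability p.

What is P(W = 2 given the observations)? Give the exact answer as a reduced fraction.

Enumerate traces; 12 have nonzero weight after conditioning:
  (X=0, W=1, Y=0, Z=2) weight 3/112
  (X=0, W=1, Y=1, Z=2) weight 3/112
  (X=0, W=2, Y=0, Z=1) weight 1/56
  (X=0, W=2, Y=1, Z=1) weight 1/56
  (X=1, W=1, Y=0, Z=2) weight 3/224
  (X=1, W=1, Y=1, Z=2) weight 3/224
  (X=1, W=2, Y=0, Z=1) weight 1/112
  (X=1, W=2, Y=1, Z=1) weight 1/112
  … 4 more
Group by W:
  weight(W=1) = 15/112
  weight(W=2) = 5/56
Total weight = 15/112 + 5/56 = 25/112
P(W=1 | obs) = 15/112 / 25/112 = 3/5
P(W=2 | obs) = 5/56 / 25/112 = 2/5

P(W = 2 | obs) = 2/5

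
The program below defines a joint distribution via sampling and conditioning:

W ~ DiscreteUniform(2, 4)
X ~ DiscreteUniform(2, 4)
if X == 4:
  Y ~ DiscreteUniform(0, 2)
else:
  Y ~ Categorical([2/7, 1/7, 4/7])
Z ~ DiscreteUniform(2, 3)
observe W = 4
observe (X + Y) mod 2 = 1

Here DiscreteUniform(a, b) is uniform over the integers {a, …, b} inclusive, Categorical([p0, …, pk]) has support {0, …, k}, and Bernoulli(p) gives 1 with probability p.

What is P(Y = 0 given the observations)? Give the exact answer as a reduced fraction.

P(Y = 0 | obs) = 3/14

Enumerate traces; 8 have nonzero weight after conditioning:
  (W=4, X=2, Y=1, Z=2) weight 1/126
  (W=4, X=2, Y=1, Z=3) weight 1/126
  (W=4, X=3, Y=0, Z=2) weight 1/63
  (W=4, X=3, Y=0, Z=3) weight 1/63
  (W=4, X=3, Y=2, Z=2) weight 2/63
  (W=4, X=3, Y=2, Z=3) weight 2/63
  (W=4, X=4, Y=1, Z=2) weight 1/54
  (W=4, X=4, Y=1, Z=3) weight 1/54
Group by Y:
  weight(Y=0) = 2/63
  weight(Y=1) = 10/189
  weight(Y=2) = 4/63
Total weight = 2/63 + 10/189 + 4/63 = 4/27
P(Y=0 | obs) = 2/63 / 4/27 = 3/14
P(Y=1 | obs) = 10/189 / 4/27 = 5/14
P(Y=2 | obs) = 4/63 / 4/27 = 3/7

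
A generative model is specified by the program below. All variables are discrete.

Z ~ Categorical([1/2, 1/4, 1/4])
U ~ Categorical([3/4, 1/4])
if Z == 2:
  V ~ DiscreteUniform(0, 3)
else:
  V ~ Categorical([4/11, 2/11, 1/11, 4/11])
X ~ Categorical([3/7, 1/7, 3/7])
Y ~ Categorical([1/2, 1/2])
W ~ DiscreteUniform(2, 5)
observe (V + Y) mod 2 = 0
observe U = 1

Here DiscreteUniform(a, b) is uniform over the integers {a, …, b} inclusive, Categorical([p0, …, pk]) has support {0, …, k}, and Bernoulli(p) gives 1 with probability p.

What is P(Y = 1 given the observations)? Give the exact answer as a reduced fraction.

P(Y = 1 | obs) = 47/88

Enumerate traces; 144 have nonzero weight after conditioning:
  (Z=0, U=1, V=0, X=0, Y=0, W=2) weight 3/1232
  (Z=0, U=1, V=0, X=0, Y=0, W=3) weight 3/1232
  (Z=0, U=1, V=0, X=0, Y=0, W=4) weight 3/1232
  (Z=0, U=1, V=0, X=0, Y=0, W=5) weight 3/1232
  (Z=0, U=1, V=0, X=1, Y=0, W=2) weight 1/1232
  (Z=0, U=1, V=0, X=1, Y=0, W=3) weight 1/1232
  (Z=0, U=1, V=0, X=1, Y=0, W=4) weight 1/1232
  (Z=0, U=1, V=0, X=1, Y=0, W=5) weight 1/1232
  (Z=0, U=1, V=1, X=0, Y=1, W=2) weight 3/2464
  … 135 more
Group by Y:
  weight(Y=0) = 41/704
  weight(Y=1) = 47/704
Total weight = 41/704 + 47/704 = 1/8
P(Y=0 | obs) = 41/704 / 1/8 = 41/88
P(Y=1 | obs) = 47/704 / 1/8 = 47/88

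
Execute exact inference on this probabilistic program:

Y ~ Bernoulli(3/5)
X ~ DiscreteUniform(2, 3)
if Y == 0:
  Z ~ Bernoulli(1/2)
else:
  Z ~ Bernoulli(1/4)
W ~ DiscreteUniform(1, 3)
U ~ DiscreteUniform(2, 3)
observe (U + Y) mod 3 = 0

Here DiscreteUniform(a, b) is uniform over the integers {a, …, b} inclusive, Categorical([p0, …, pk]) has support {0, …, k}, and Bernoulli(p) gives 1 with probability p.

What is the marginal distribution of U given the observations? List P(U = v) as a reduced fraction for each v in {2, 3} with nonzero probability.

Enumerate traces; 24 have nonzero weight after conditioning:
  (Y=0, X=2, Z=0, W=1, U=3) weight 1/60
  (Y=0, X=2, Z=0, W=2, U=3) weight 1/60
  (Y=0, X=2, Z=0, W=3, U=3) weight 1/60
  (Y=0, X=2, Z=1, W=1, U=3) weight 1/60
  (Y=0, X=2, Z=1, W=2, U=3) weight 1/60
  (Y=0, X=2, Z=1, W=3, U=3) weight 1/60
  (Y=0, X=3, Z=0, W=1, U=3) weight 1/60
  (Y=0, X=3, Z=0, W=2, U=3) weight 1/60
  (Y=1, X=2, Z=0, W=1, U=2) weight 3/80
  … 15 more
Group by U:
  weight(U=2) = 3/10
  weight(U=3) = 1/5
Total weight = 3/10 + 1/5 = 1/2
P(U=2 | obs) = 3/10 / 1/2 = 3/5
P(U=3 | obs) = 1/5 / 1/2 = 2/5

P(U=2) = 3/5, P(U=3) = 2/5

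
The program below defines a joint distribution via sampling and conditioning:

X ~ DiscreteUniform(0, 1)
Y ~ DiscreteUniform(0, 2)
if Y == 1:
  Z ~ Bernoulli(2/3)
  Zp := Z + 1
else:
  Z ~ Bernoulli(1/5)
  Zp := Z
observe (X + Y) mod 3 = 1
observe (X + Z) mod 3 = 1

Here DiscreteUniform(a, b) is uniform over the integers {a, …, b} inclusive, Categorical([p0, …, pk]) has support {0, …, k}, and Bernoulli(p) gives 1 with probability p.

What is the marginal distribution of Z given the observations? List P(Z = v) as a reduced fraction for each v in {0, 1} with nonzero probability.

P(Z=0) = 6/11, P(Z=1) = 5/11

Enumerate traces; 2 have nonzero weight after conditioning:
  (X=0, Y=1, Z=1) weight 1/9
  (X=1, Y=0, Z=0) weight 2/15
Group by Z:
  weight(Z=0) = 2/15
  weight(Z=1) = 1/9
Total weight = 2/15 + 1/9 = 11/45
P(Z=0 | obs) = 2/15 / 11/45 = 6/11
P(Z=1 | obs) = 1/9 / 11/45 = 5/11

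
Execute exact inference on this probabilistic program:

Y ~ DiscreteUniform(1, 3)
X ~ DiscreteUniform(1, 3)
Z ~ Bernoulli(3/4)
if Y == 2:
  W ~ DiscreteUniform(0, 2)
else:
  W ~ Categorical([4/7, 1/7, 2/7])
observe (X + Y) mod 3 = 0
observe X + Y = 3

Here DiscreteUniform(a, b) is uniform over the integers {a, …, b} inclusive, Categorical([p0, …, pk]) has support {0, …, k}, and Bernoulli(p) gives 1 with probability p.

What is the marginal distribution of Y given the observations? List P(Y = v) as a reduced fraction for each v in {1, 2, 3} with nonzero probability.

P(Y=1) = 1/2, P(Y=2) = 1/2

Enumerate traces; 12 have nonzero weight after conditioning:
  (Y=1, X=2, Z=0, W=0) weight 1/63
  (Y=1, X=2, Z=0, W=1) weight 1/252
  (Y=1, X=2, Z=0, W=2) weight 1/126
  (Y=1, X=2, Z=1, W=0) weight 1/21
  (Y=1, X=2, Z=1, W=1) weight 1/84
  (Y=1, X=2, Z=1, W=2) weight 1/42
  (Y=2, X=1, Z=0, W=0) weight 1/108
  (Y=2, X=1, Z=0, W=1) weight 1/108
  … 4 more
Group by Y:
  weight(Y=1) = 1/9
  weight(Y=2) = 1/9
Total weight = 1/9 + 1/9 = 2/9
P(Y=1 | obs) = 1/9 / 2/9 = 1/2
P(Y=2 | obs) = 1/9 / 2/9 = 1/2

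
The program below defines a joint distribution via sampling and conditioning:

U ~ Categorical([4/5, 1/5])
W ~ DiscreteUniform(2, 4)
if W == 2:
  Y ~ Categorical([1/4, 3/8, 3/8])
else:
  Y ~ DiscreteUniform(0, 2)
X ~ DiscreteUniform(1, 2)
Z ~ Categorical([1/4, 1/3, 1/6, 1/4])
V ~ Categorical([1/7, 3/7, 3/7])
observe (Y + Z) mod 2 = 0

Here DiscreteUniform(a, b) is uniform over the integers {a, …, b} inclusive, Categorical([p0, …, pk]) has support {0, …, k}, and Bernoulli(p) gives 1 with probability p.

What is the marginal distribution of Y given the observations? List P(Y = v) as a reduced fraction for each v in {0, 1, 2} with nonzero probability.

P(Y=0) = 11/41, P(Y=1) = 35/82, P(Y=2) = 25/82

Enumerate traces; 216 have nonzero weight after conditioning:
  (U=0, W=2, Y=0, X=1, Z=0, V=0) weight 1/840
  (U=0, W=2, Y=0, X=1, Z=0, V=1) weight 1/280
  (U=0, W=2, Y=0, X=1, Z=0, V=2) weight 1/280
  (U=0, W=2, Y=0, X=1, Z=2, V=0) weight 1/1260
  (U=0, W=2, Y=0, X=1, Z=2, V=1) weight 1/420
  (U=0, W=2, Y=0, X=1, Z=2, V=2) weight 1/420
  (U=0, W=2, Y=0, X=2, Z=0, V=0) weight 1/840
  (U=0, W=2, Y=0, X=2, Z=0, V=1) weight 1/280
  (U=0, W=2, Y=1, X=1, Z=1, V=0) weight 1/420
  (U=0, W=2, Y=2, X=1, Z=0, V=0) weight 1/560
  … 206 more
Group by Y:
  weight(Y=0) = 55/432
  weight(Y=1) = 175/864
  weight(Y=2) = 125/864
Total weight = 55/432 + 175/864 + 125/864 = 205/432
P(Y=0 | obs) = 55/432 / 205/432 = 11/41
P(Y=1 | obs) = 175/864 / 205/432 = 35/82
P(Y=2 | obs) = 125/864 / 205/432 = 25/82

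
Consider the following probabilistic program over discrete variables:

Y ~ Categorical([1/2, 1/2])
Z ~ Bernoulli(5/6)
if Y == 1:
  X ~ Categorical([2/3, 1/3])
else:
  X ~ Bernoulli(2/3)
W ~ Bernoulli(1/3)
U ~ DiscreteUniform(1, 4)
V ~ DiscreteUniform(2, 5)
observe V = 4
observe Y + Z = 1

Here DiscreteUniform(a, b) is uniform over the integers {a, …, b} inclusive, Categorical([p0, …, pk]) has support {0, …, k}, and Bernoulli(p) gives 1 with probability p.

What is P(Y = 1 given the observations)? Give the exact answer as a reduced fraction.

Enumerate traces; 32 have nonzero weight after conditioning:
  (Y=0, Z=1, X=0, W=0, U=1, V=4) weight 5/864
  (Y=0, Z=1, X=0, W=0, U=2, V=4) weight 5/864
  (Y=0, Z=1, X=0, W=0, U=3, V=4) weight 5/864
  (Y=0, Z=1, X=0, W=0, U=4, V=4) weight 5/864
  (Y=0, Z=1, X=0, W=1, U=1, V=4) weight 5/1728
  (Y=0, Z=1, X=0, W=1, U=2, V=4) weight 5/1728
  (Y=0, Z=1, X=0, W=1, U=3, V=4) weight 5/1728
  (Y=0, Z=1, X=0, W=1, U=4, V=4) weight 5/1728
  (Y=1, Z=0, X=0, W=0, U=1, V=4) weight 1/432
  … 23 more
Group by Y:
  weight(Y=0) = 5/48
  weight(Y=1) = 1/48
Total weight = 5/48 + 1/48 = 1/8
P(Y=0 | obs) = 5/48 / 1/8 = 5/6
P(Y=1 | obs) = 1/48 / 1/8 = 1/6

P(Y = 1 | obs) = 1/6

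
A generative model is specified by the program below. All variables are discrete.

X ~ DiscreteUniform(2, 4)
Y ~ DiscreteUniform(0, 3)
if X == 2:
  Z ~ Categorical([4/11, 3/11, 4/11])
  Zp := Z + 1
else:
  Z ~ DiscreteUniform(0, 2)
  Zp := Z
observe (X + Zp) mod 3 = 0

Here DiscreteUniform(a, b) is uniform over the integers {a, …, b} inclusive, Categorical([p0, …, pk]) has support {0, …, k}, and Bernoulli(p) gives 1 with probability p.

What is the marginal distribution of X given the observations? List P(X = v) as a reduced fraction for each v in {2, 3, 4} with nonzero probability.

Enumerate traces; 12 have nonzero weight after conditioning:
  (X=2, Y=0, Z=0) weight 1/33
  (X=2, Y=1, Z=0) weight 1/33
  (X=2, Y=2, Z=0) weight 1/33
  (X=2, Y=3, Z=0) weight 1/33
  (X=3, Y=0, Z=0) weight 1/36
  (X=3, Y=1, Z=0) weight 1/36
  (X=3, Y=2, Z=0) weight 1/36
  (X=3, Y=3, Z=0) weight 1/36
  (X=4, Y=0, Z=2) weight 1/36
  … 3 more
Group by X:
  weight(X=2) = 4/33
  weight(X=3) = 1/9
  weight(X=4) = 1/9
Total weight = 4/33 + 1/9 + 1/9 = 34/99
P(X=2 | obs) = 4/33 / 34/99 = 6/17
P(X=3 | obs) = 1/9 / 34/99 = 11/34
P(X=4 | obs) = 1/9 / 34/99 = 11/34

P(X=2) = 6/17, P(X=3) = 11/34, P(X=4) = 11/34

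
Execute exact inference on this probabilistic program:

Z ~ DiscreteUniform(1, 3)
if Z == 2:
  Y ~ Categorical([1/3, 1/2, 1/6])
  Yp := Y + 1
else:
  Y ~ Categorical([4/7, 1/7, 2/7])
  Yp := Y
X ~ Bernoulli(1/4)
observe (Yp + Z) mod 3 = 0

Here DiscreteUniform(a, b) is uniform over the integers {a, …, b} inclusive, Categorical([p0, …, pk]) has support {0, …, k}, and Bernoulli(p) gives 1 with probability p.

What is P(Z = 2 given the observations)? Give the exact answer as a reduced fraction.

P(Z = 2 | obs) = 7/25

Enumerate traces; 6 have nonzero weight after conditioning:
  (Z=1, Y=2, X=0) weight 1/14
  (Z=1, Y=2, X=1) weight 1/42
  (Z=2, Y=0, X=0) weight 1/12
  (Z=2, Y=0, X=1) weight 1/36
  (Z=3, Y=0, X=0) weight 1/7
  (Z=3, Y=0, X=1) weight 1/21
Group by Z:
  weight(Z=1) = 2/21
  weight(Z=2) = 1/9
  weight(Z=3) = 4/21
Total weight = 2/21 + 1/9 + 4/21 = 25/63
P(Z=1 | obs) = 2/21 / 25/63 = 6/25
P(Z=2 | obs) = 1/9 / 25/63 = 7/25
P(Z=3 | obs) = 4/21 / 25/63 = 12/25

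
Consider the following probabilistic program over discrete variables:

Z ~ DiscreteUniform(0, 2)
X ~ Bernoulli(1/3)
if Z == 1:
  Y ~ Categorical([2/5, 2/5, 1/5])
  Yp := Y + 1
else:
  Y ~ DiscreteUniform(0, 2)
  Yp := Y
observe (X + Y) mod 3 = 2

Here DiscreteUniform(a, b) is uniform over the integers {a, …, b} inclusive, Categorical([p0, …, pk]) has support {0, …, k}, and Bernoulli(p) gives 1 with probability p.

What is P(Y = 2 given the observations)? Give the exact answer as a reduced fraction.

Enumerate traces; 6 have nonzero weight after conditioning:
  (Z=0, X=0, Y=2) weight 2/27
  (Z=0, X=1, Y=1) weight 1/27
  (Z=1, X=0, Y=2) weight 2/45
  (Z=1, X=1, Y=1) weight 2/45
  (Z=2, X=0, Y=2) weight 2/27
  (Z=2, X=1, Y=1) weight 1/27
Group by Y:
  weight(Y=1) = 16/135
  weight(Y=2) = 26/135
Total weight = 16/135 + 26/135 = 14/45
P(Y=1 | obs) = 16/135 / 14/45 = 8/21
P(Y=2 | obs) = 26/135 / 14/45 = 13/21

P(Y = 2 | obs) = 13/21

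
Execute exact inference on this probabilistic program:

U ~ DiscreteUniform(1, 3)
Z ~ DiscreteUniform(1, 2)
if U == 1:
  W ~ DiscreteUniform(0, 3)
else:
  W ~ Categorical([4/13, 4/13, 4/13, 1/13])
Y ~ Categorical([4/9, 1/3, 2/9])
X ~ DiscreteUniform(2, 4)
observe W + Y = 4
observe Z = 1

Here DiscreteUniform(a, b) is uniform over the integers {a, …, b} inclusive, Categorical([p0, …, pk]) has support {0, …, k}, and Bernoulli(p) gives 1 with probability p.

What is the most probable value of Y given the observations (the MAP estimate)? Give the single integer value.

argmax_v P(Y = v | obs) = 2

Enumerate traces; 18 have nonzero weight after conditioning:
  (U=1, Z=1, W=2, Y=2, X=2) weight 1/324
  (U=1, Z=1, W=2, Y=2, X=3) weight 1/324
  (U=1, Z=1, W=2, Y=2, X=4) weight 1/324
  (U=1, Z=1, W=3, Y=1, X=2) weight 1/216
  (U=1, Z=1, W=3, Y=1, X=3) weight 1/216
  (U=1, Z=1, W=3, Y=1, X=4) weight 1/216
  (U=2, Z=1, W=2, Y=2, X=2) weight 4/1053
  (U=2, Z=1, W=2, Y=2, X=3) weight 4/1053
  … 10 more
Group by Y:
  weight(Y=1) = 7/312
  weight(Y=2) = 5/156
Total weight = 7/312 + 5/156 = 17/312
P(Y=1 | obs) = 7/312 / 17/312 = 7/17
P(Y=2 | obs) = 5/156 / 17/312 = 10/17
argmax = 2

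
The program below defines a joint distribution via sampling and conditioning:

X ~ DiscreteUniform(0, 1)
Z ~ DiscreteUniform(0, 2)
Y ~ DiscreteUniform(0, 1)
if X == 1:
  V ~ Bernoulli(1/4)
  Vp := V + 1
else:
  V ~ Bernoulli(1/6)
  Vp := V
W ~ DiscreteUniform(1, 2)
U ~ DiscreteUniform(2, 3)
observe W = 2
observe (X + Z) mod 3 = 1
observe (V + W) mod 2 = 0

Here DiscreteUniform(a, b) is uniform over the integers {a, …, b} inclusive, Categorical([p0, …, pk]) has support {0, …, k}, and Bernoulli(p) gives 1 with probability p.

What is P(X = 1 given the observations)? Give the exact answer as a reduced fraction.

Enumerate traces; 8 have nonzero weight after conditioning:
  (X=0, Z=1, Y=0, V=0, W=2, U=2) weight 5/288
  (X=0, Z=1, Y=0, V=0, W=2, U=3) weight 5/288
  (X=0, Z=1, Y=1, V=0, W=2, U=2) weight 5/288
  (X=0, Z=1, Y=1, V=0, W=2, U=3) weight 5/288
  (X=1, Z=0, Y=0, V=0, W=2, U=2) weight 1/64
  (X=1, Z=0, Y=0, V=0, W=2, U=3) weight 1/64
  (X=1, Z=0, Y=1, V=0, W=2, U=2) weight 1/64
  (X=1, Z=0, Y=1, V=0, W=2, U=3) weight 1/64
Group by X:
  weight(X=0) = 5/72
  weight(X=1) = 1/16
Total weight = 5/72 + 1/16 = 19/144
P(X=0 | obs) = 5/72 / 19/144 = 10/19
P(X=1 | obs) = 1/16 / 19/144 = 9/19

P(X = 1 | obs) = 9/19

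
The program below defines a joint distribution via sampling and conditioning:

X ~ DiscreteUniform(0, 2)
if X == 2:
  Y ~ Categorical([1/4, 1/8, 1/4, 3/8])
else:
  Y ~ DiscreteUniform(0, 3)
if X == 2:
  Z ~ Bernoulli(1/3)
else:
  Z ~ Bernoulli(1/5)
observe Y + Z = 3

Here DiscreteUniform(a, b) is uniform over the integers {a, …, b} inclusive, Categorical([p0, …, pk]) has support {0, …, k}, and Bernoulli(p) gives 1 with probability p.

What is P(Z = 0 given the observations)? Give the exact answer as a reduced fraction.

Enumerate traces; 6 have nonzero weight after conditioning:
  (X=0, Y=2, Z=1) weight 1/60
  (X=0, Y=3, Z=0) weight 1/15
  (X=1, Y=2, Z=1) weight 1/60
  (X=1, Y=3, Z=0) weight 1/15
  (X=2, Y=2, Z=1) weight 1/36
  (X=2, Y=3, Z=0) weight 1/12
Group by Z:
  weight(Z=0) = 13/60
  weight(Z=1) = 11/180
Total weight = 13/60 + 11/180 = 5/18
P(Z=0 | obs) = 13/60 / 5/18 = 39/50
P(Z=1 | obs) = 11/180 / 5/18 = 11/50

P(Z = 0 | obs) = 39/50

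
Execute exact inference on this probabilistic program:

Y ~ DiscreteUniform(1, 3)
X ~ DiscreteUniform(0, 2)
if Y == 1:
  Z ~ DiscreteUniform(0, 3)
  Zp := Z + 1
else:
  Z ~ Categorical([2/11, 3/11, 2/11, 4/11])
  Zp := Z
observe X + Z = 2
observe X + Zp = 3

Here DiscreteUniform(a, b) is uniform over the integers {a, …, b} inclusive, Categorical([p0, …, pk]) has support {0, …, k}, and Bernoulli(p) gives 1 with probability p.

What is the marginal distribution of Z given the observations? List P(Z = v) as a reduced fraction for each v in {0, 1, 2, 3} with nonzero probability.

P(Z=0) = 1/3, P(Z=1) = 1/3, P(Z=2) = 1/3

Enumerate traces; 3 have nonzero weight after conditioning:
  (Y=1, X=0, Z=2) weight 1/36
  (Y=1, X=1, Z=1) weight 1/36
  (Y=1, X=2, Z=0) weight 1/36
Group by Z:
  weight(Z=0) = 1/36
  weight(Z=1) = 1/36
  weight(Z=2) = 1/36
Total weight = 1/36 + 1/36 + 1/36 = 1/12
P(Z=0 | obs) = 1/36 / 1/12 = 1/3
P(Z=1 | obs) = 1/36 / 1/12 = 1/3
P(Z=2 | obs) = 1/36 / 1/12 = 1/3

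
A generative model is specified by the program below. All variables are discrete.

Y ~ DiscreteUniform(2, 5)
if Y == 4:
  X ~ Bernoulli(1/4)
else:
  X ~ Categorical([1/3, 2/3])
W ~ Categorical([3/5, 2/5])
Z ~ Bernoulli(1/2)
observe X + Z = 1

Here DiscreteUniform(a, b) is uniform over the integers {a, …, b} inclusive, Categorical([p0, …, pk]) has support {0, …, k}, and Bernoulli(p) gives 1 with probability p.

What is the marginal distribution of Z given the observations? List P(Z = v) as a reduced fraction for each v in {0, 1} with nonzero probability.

Enumerate traces; 16 have nonzero weight after conditioning:
  (Y=2, X=0, W=0, Z=1) weight 1/40
  (Y=2, X=0, W=1, Z=1) weight 1/60
  (Y=2, X=1, W=0, Z=0) weight 1/20
  (Y=2, X=1, W=1, Z=0) weight 1/30
  (Y=3, X=0, W=0, Z=1) weight 1/40
  (Y=3, X=0, W=1, Z=1) weight 1/60
  (Y=3, X=1, W=0, Z=0) weight 1/20
  (Y=3, X=1, W=1, Z=0) weight 1/30
  … 8 more
Group by Z:
  weight(Z=0) = 9/32
  weight(Z=1) = 7/32
Total weight = 9/32 + 7/32 = 1/2
P(Z=0 | obs) = 9/32 / 1/2 = 9/16
P(Z=1 | obs) = 7/32 / 1/2 = 7/16

P(Z=0) = 9/16, P(Z=1) = 7/16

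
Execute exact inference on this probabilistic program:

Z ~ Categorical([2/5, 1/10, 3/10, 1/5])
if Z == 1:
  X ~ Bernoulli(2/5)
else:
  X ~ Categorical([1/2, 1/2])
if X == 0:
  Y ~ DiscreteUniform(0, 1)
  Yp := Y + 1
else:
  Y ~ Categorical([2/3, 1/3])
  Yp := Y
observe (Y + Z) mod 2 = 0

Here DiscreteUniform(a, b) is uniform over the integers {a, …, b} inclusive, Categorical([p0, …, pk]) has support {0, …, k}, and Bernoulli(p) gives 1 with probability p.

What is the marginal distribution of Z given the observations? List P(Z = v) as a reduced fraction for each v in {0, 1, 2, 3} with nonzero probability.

Enumerate traces; 8 have nonzero weight after conditioning:
  (Z=0, X=0, Y=0) weight 1/10
  (Z=0, X=1, Y=0) weight 2/15
  (Z=1, X=0, Y=1) weight 3/100
  (Z=1, X=1, Y=1) weight 1/75
  (Z=2, X=0, Y=0) weight 3/40
  (Z=2, X=1, Y=0) weight 1/10
  (Z=3, X=0, Y=1) weight 1/20
  (Z=3, X=1, Y=1) weight 1/30
Group by Z:
  weight(Z=0) = 7/30
  weight(Z=1) = 13/300
  weight(Z=2) = 7/40
  weight(Z=3) = 1/12
Total weight = 7/30 + 13/300 + 7/40 + 1/12 = 107/200
P(Z=0 | obs) = 7/30 / 107/200 = 140/321
P(Z=1 | obs) = 13/300 / 107/200 = 26/321
P(Z=2 | obs) = 7/40 / 107/200 = 35/107
P(Z=3 | obs) = 1/12 / 107/200 = 50/321

P(Z=0) = 140/321, P(Z=1) = 26/321, P(Z=2) = 35/107, P(Z=3) = 50/321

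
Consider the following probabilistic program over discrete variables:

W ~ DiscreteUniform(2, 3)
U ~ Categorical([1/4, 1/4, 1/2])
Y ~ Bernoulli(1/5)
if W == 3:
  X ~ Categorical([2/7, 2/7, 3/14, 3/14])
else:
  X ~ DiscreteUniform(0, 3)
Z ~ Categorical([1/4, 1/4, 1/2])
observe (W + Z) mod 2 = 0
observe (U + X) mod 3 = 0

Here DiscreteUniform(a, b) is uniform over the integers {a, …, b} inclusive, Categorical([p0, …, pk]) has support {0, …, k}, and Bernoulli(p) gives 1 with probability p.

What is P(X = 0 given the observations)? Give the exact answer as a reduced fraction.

P(X = 0 | obs) = 29/141

Enumerate traces; 24 have nonzero weight after conditioning:
  (W=2, U=0, Y=0, X=0, Z=0) weight 1/160
  (W=2, U=0, Y=0, X=0, Z=2) weight 1/80
  (W=2, U=0, Y=0, X=3, Z=0) weight 1/160
  (W=2, U=0, Y=0, X=3, Z=2) weight 1/80
  (W=2, U=0, Y=1, X=0, Z=0) weight 1/640
  (W=2, U=0, Y=1, X=0, Z=2) weight 1/320
  (W=2, U=0, Y=1, X=3, Z=0) weight 1/640
  (W=2, U=0, Y=1, X=3, Z=2) weight 1/320
  (W=2, U=1, Y=0, X=2, Z=0) weight 1/160
  (W=2, U=2, Y=0, X=1, Z=0) weight 1/80
  … 14 more
Group by X:
  weight(X=0) = 29/896
  weight(X=1) = 29/448
  weight(X=2) = 27/896
  weight(X=3) = 27/896
Total weight = 29/896 + 29/448 + 27/896 + 27/896 = 141/896
P(X=0 | obs) = 29/896 / 141/896 = 29/141
P(X=1 | obs) = 29/448 / 141/896 = 58/141
P(X=2 | obs) = 27/896 / 141/896 = 9/47
P(X=3 | obs) = 27/896 / 141/896 = 9/47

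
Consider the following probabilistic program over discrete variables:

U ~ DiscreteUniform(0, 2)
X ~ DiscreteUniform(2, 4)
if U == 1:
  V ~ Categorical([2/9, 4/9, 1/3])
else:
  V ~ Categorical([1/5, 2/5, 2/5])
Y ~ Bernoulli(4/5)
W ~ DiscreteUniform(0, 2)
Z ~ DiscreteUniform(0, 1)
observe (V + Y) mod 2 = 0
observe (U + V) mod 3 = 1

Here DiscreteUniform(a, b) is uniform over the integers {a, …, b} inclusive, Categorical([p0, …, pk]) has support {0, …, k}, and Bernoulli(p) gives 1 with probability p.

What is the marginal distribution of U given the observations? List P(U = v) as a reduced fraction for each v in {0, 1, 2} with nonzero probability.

Enumerate traces; 54 have nonzero weight after conditioning:
  (U=0, X=2, V=1, Y=1, W=0, Z=0) weight 4/675
  (U=0, X=2, V=1, Y=1, W=0, Z=1) weight 4/675
  (U=0, X=2, V=1, Y=1, W=1, Z=0) weight 4/675
  (U=0, X=2, V=1, Y=1, W=1, Z=1) weight 4/675
  (U=0, X=2, V=1, Y=1, W=2, Z=0) weight 4/675
  (U=0, X=2, V=1, Y=1, W=2, Z=1) weight 4/675
  (U=0, X=3, V=1, Y=1, W=0, Z=0) weight 4/675
  (U=0, X=3, V=1, Y=1, W=0, Z=1) weight 4/675
  (U=1, X=2, V=0, Y=0, W=0, Z=0) weight 1/1215
  (U=2, X=2, V=2, Y=0, W=0, Z=0) weight 1/675
  … 44 more
Group by U:
  weight(U=0) = 8/75
  weight(U=1) = 2/135
  weight(U=2) = 2/75
Total weight = 8/75 + 2/135 + 2/75 = 4/27
P(U=0 | obs) = 8/75 / 4/27 = 18/25
P(U=1 | obs) = 2/135 / 4/27 = 1/10
P(U=2 | obs) = 2/75 / 4/27 = 9/50

P(U=0) = 18/25, P(U=1) = 1/10, P(U=2) = 9/50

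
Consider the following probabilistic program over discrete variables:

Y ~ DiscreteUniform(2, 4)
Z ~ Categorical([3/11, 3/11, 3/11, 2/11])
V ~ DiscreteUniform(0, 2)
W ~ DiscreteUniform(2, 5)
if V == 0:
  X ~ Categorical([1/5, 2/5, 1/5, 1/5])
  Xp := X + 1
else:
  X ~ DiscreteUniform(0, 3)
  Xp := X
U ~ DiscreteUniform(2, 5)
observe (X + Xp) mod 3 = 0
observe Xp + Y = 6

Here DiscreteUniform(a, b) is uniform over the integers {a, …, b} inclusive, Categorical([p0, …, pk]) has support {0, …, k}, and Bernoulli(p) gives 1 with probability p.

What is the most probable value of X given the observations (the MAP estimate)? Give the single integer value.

Enumerate traces; 192 have nonzero weight after conditioning:
  (Y=3, Z=0, V=1, W=2, X=3, U=2) weight 1/2112
  (Y=3, Z=0, V=1, W=2, X=3, U=3) weight 1/2112
  (Y=3, Z=0, V=1, W=2, X=3, U=4) weight 1/2112
  (Y=3, Z=0, V=1, W=2, X=3, U=5) weight 1/2112
  (Y=3, Z=0, V=1, W=3, X=3, U=2) weight 1/2112
  (Y=3, Z=0, V=1, W=3, X=3, U=3) weight 1/2112
  (Y=3, Z=0, V=1, W=3, X=3, U=4) weight 1/2112
  (Y=3, Z=0, V=1, W=3, X=3, U=5) weight 1/2112
  (Y=4, Z=0, V=0, W=2, X=1, U=2) weight 1/1320
  … 183 more
Group by X:
  weight(X=1) = 2/45
  weight(X=3) = 1/18
Total weight = 2/45 + 1/18 = 1/10
P(X=1 | obs) = 2/45 / 1/10 = 4/9
P(X=3 | obs) = 1/18 / 1/10 = 5/9
argmax = 3

argmax_v P(X = v | obs) = 3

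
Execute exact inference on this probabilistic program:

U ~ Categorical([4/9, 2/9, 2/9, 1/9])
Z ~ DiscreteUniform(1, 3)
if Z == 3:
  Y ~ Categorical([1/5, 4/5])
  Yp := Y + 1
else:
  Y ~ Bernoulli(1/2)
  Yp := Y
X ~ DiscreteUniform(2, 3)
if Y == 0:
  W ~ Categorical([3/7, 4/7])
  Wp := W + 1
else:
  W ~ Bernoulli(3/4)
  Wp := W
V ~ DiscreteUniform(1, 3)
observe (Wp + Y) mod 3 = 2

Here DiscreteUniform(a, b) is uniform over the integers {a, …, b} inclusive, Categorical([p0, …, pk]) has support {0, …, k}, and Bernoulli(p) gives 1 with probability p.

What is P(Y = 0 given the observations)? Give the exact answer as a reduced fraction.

Enumerate traces; 144 have nonzero weight after conditioning:
  (U=0, Z=1, Y=0, X=2, W=1, V=1) weight 4/567
  (U=0, Z=1, Y=0, X=2, W=1, V=2) weight 4/567
  (U=0, Z=1, Y=0, X=2, W=1, V=3) weight 4/567
  (U=0, Z=1, Y=0, X=3, W=1, V=1) weight 4/567
  (U=0, Z=1, Y=0, X=3, W=1, V=2) weight 4/567
  (U=0, Z=1, Y=0, X=3, W=1, V=3) weight 4/567
  (U=0, Z=1, Y=1, X=2, W=1, V=1) weight 1/108
  (U=0, Z=1, Y=1, X=2, W=1, V=2) weight 1/108
  … 136 more
Group by Y:
  weight(Y=0) = 8/35
  weight(Y=1) = 9/20
Total weight = 8/35 + 9/20 = 19/28
P(Y=0 | obs) = 8/35 / 19/28 = 32/95
P(Y=1 | obs) = 9/20 / 19/28 = 63/95

P(Y = 0 | obs) = 32/95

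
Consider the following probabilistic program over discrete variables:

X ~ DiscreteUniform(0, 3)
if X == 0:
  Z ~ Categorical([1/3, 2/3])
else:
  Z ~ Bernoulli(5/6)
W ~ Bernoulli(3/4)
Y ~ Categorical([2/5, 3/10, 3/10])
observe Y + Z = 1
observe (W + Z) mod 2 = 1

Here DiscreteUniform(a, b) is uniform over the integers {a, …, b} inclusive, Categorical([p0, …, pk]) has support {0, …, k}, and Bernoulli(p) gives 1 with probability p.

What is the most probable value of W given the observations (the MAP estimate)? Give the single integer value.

Enumerate traces; 8 have nonzero weight after conditioning:
  (X=0, Z=0, W=1, Y=1) weight 3/160
  (X=0, Z=1, W=0, Y=0) weight 1/60
  (X=1, Z=0, W=1, Y=1) weight 3/320
  (X=1, Z=1, W=0, Y=0) weight 1/48
  (X=2, Z=0, W=1, Y=1) weight 3/320
  (X=2, Z=1, W=0, Y=0) weight 1/48
  (X=3, Z=0, W=1, Y=1) weight 3/320
  (X=3, Z=1, W=0, Y=0) weight 1/48
Group by W:
  weight(W=0) = 19/240
  weight(W=1) = 3/64
Total weight = 19/240 + 3/64 = 121/960
P(W=0 | obs) = 19/240 / 121/960 = 76/121
P(W=1 | obs) = 3/64 / 121/960 = 45/121
argmax = 0

argmax_v P(W = v | obs) = 0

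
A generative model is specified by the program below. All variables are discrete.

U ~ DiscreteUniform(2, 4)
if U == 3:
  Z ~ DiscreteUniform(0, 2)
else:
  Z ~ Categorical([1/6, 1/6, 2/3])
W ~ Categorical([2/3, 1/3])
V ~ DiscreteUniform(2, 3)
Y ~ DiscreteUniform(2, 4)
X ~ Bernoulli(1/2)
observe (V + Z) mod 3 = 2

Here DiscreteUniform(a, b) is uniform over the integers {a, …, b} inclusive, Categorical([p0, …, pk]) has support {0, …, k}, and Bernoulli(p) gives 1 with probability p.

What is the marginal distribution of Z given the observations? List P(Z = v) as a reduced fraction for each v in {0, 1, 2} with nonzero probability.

P(Z=0) = 2/7, P(Z=2) = 5/7

Enumerate traces; 72 have nonzero weight after conditioning:
  (U=2, Z=0, W=0, V=2, Y=2, X=0) weight 1/324
  (U=2, Z=0, W=0, V=2, Y=2, X=1) weight 1/324
  (U=2, Z=0, W=0, V=2, Y=3, X=0) weight 1/324
  (U=2, Z=0, W=0, V=2, Y=3, X=1) weight 1/324
  (U=2, Z=0, W=0, V=2, Y=4, X=0) weight 1/324
  (U=2, Z=0, W=0, V=2, Y=4, X=1) weight 1/324
  (U=2, Z=0, W=1, V=2, Y=2, X=0) weight 1/648
  (U=2, Z=0, W=1, V=2, Y=2, X=1) weight 1/648
  (U=2, Z=2, W=0, V=3, Y=2, X=0) weight 1/81
  … 63 more
Group by Z:
  weight(Z=0) = 1/9
  weight(Z=2) = 5/18
Total weight = 1/9 + 5/18 = 7/18
P(Z=0 | obs) = 1/9 / 7/18 = 2/7
P(Z=2 | obs) = 5/18 / 7/18 = 5/7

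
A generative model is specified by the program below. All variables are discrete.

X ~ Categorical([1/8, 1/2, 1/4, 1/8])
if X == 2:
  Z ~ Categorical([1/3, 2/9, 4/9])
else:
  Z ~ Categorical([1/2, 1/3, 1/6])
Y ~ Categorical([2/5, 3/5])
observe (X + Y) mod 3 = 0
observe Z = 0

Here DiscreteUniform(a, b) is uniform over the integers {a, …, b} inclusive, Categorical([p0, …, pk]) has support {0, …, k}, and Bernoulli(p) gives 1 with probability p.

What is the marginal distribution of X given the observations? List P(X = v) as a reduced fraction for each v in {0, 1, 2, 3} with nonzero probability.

Enumerate traces; 3 have nonzero weight after conditioning:
  (X=0, Z=0, Y=0) weight 1/40
  (X=2, Z=0, Y=1) weight 1/20
  (X=3, Z=0, Y=0) weight 1/40
Group by X:
  weight(X=0) = 1/40
  weight(X=2) = 1/20
  weight(X=3) = 1/40
Total weight = 1/40 + 1/20 + 1/40 = 1/10
P(X=0 | obs) = 1/40 / 1/10 = 1/4
P(X=2 | obs) = 1/20 / 1/10 = 1/2
P(X=3 | obs) = 1/40 / 1/10 = 1/4

P(X=0) = 1/4, P(X=2) = 1/2, P(X=3) = 1/4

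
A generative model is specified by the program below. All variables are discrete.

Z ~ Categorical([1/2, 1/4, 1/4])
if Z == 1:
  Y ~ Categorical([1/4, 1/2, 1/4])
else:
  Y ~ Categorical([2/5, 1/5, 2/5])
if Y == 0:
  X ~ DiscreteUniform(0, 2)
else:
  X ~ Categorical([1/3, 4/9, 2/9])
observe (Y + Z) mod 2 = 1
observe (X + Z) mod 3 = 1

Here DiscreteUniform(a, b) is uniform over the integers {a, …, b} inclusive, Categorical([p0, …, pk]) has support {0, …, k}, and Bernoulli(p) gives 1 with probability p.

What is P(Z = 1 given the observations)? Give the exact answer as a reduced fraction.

Enumerate traces; 4 have nonzero weight after conditioning:
  (Z=0, Y=1, X=1) weight 2/45
  (Z=1, Y=0, X=0) weight 1/48
  (Z=1, Y=2, X=0) weight 1/48
  (Z=2, Y=1, X=2) weight 1/90
Group by Z:
  weight(Z=0) = 2/45
  weight(Z=1) = 1/24
  weight(Z=2) = 1/90
Total weight = 2/45 + 1/24 + 1/90 = 7/72
P(Z=0 | obs) = 2/45 / 7/72 = 16/35
P(Z=1 | obs) = 1/24 / 7/72 = 3/7
P(Z=2 | obs) = 1/90 / 7/72 = 4/35

P(Z = 1 | obs) = 3/7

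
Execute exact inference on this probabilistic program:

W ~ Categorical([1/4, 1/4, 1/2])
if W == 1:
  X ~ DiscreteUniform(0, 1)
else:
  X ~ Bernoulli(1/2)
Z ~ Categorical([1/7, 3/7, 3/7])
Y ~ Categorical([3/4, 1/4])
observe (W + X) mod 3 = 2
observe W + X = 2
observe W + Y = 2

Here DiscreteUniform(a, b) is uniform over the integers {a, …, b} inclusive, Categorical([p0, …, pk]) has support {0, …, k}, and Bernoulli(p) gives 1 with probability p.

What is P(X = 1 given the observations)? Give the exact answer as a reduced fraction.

Enumerate traces; 6 have nonzero weight after conditioning:
  (W=1, X=1, Z=0, Y=1) weight 1/224
  (W=1, X=1, Z=1, Y=1) weight 3/224
  (W=1, X=1, Z=2, Y=1) weight 3/224
  (W=2, X=0, Z=0, Y=0) weight 3/112
  (W=2, X=0, Z=1, Y=0) weight 9/112
  (W=2, X=0, Z=2, Y=0) weight 9/112
Group by X:
  weight(X=0) = 3/16
  weight(X=1) = 1/32
Total weight = 3/16 + 1/32 = 7/32
P(X=0 | obs) = 3/16 / 7/32 = 6/7
P(X=1 | obs) = 1/32 / 7/32 = 1/7

P(X = 1 | obs) = 1/7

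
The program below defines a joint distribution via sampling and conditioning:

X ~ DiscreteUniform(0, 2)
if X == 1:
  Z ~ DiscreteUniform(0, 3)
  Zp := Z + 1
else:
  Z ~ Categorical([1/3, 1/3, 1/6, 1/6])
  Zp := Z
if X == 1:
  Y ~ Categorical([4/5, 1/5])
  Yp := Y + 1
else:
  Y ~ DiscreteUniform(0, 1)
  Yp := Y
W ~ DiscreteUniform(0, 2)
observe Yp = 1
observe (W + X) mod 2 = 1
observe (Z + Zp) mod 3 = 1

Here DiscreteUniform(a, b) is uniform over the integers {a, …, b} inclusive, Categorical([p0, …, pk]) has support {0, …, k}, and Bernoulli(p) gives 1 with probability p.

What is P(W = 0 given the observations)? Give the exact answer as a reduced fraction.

P(W = 0 | obs) = 12/29

Enumerate traces; 6 have nonzero weight after conditioning:
  (X=0, Z=2, Y=1, W=1) weight 1/108
  (X=1, Z=0, Y=0, W=0) weight 1/45
  (X=1, Z=0, Y=0, W=2) weight 1/45
  (X=1, Z=3, Y=0, W=0) weight 1/45
  (X=1, Z=3, Y=0, W=2) weight 1/45
  (X=2, Z=2, Y=1, W=1) weight 1/108
Group by W:
  weight(W=0) = 2/45
  weight(W=1) = 1/54
  weight(W=2) = 2/45
Total weight = 2/45 + 1/54 + 2/45 = 29/270
P(W=0 | obs) = 2/45 / 29/270 = 12/29
P(W=1 | obs) = 1/54 / 29/270 = 5/29
P(W=2 | obs) = 2/45 / 29/270 = 12/29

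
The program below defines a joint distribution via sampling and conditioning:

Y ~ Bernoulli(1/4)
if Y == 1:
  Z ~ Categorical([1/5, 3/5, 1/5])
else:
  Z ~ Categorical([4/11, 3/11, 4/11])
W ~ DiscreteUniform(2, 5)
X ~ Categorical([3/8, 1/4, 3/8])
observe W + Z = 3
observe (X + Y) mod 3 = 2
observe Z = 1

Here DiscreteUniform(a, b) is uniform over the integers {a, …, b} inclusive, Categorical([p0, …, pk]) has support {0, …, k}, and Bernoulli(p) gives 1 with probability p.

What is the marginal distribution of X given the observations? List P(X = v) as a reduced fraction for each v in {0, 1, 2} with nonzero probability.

P(X=1) = 22/67, P(X=2) = 45/67

Enumerate traces; 2 have nonzero weight after conditioning:
  (Y=0, Z=1, W=2, X=2) weight 27/1408
  (Y=1, Z=1, W=2, X=1) weight 3/320
Group by X:
  weight(X=1) = 3/320
  weight(X=2) = 27/1408
Total weight = 3/320 + 27/1408 = 201/7040
P(X=1 | obs) = 3/320 / 201/7040 = 22/67
P(X=2 | obs) = 27/1408 / 201/7040 = 45/67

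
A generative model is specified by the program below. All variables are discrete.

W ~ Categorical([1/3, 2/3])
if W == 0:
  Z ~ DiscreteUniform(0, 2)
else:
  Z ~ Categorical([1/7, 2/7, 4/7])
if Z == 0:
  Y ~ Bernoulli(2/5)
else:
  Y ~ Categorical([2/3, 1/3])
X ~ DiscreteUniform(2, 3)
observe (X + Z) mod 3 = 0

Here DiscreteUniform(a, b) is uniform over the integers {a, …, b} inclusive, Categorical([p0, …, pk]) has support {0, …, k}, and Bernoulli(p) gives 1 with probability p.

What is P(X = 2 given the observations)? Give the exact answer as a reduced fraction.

P(X = 2 | obs) = 19/32

Enumerate traces; 8 have nonzero weight after conditioning:
  (W=0, Z=0, Y=0, X=3) weight 1/30
  (W=0, Z=0, Y=1, X=3) weight 1/45
  (W=0, Z=1, Y=0, X=2) weight 1/27
  (W=0, Z=1, Y=1, X=2) weight 1/54
  (W=1, Z=0, Y=0, X=3) weight 1/35
  (W=1, Z=0, Y=1, X=3) weight 2/105
  (W=1, Z=1, Y=0, X=2) weight 4/63
  (W=1, Z=1, Y=1, X=2) weight 2/63
Group by X:
  weight(X=2) = 19/126
  weight(X=3) = 13/126
Total weight = 19/126 + 13/126 = 16/63
P(X=2 | obs) = 19/126 / 16/63 = 19/32
P(X=3 | obs) = 13/126 / 16/63 = 13/32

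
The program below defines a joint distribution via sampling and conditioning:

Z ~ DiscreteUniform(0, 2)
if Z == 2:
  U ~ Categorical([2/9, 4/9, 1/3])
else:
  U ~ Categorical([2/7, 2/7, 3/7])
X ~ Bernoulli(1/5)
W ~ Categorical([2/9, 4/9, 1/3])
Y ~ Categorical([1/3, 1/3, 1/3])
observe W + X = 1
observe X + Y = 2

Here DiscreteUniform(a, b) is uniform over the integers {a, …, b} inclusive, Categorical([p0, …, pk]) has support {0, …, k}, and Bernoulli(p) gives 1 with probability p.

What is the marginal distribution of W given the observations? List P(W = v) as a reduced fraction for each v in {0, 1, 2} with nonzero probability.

P(W=0) = 1/9, P(W=1) = 8/9

Enumerate traces; 18 have nonzero weight after conditioning:
  (Z=0, U=0, X=0, W=1, Y=2) weight 32/2835
  (Z=0, U=0, X=1, W=0, Y=1) weight 4/2835
  (Z=0, U=1, X=0, W=1, Y=2) weight 32/2835
  (Z=0, U=1, X=1, W=0, Y=1) weight 4/2835
  (Z=0, U=2, X=0, W=1, Y=2) weight 16/945
  (Z=0, U=2, X=1, W=0, Y=1) weight 2/945
  (Z=1, U=0, X=0, W=1, Y=2) weight 32/2835
  (Z=1, U=0, X=1, W=0, Y=1) weight 4/2835
  … 10 more
Group by W:
  weight(W=0) = 2/135
  weight(W=1) = 16/135
Total weight = 2/135 + 16/135 = 2/15
P(W=0 | obs) = 2/135 / 2/15 = 1/9
P(W=1 | obs) = 16/135 / 2/15 = 8/9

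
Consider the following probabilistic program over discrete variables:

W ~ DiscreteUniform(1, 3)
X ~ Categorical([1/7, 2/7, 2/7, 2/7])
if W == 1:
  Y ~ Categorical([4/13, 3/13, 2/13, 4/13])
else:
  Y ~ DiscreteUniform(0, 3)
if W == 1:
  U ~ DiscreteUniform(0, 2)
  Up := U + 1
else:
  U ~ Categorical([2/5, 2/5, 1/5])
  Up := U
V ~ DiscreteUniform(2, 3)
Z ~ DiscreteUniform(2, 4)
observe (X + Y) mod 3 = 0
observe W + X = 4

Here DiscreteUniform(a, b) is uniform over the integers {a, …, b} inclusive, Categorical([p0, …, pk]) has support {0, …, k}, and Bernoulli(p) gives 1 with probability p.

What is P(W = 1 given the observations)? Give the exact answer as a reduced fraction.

P(W = 1 | obs) = 16/29

Enumerate traces; 72 have nonzero weight after conditioning:
  (W=1, X=3, Y=0, U=0, V=2, Z=2) weight 4/2457
  (W=1, X=3, Y=0, U=0, V=2, Z=3) weight 4/2457
  (W=1, X=3, Y=0, U=0, V=2, Z=4) weight 4/2457
  (W=1, X=3, Y=0, U=0, V=3, Z=2) weight 4/2457
  (W=1, X=3, Y=0, U=0, V=3, Z=3) weight 4/2457
  (W=1, X=3, Y=0, U=0, V=3, Z=4) weight 4/2457
  (W=1, X=3, Y=0, U=1, V=2, Z=2) weight 4/2457
  (W=1, X=3, Y=0, U=1, V=2, Z=3) weight 4/2457
  (W=2, X=2, Y=1, U=0, V=2, Z=2) weight 1/630
  (W=3, X=1, Y=2, U=0, V=2, Z=2) weight 1/630
  … 62 more
Group by W:
  weight(W=1) = 16/273
  weight(W=2) = 1/42
  weight(W=3) = 1/42
Total weight = 16/273 + 1/42 + 1/42 = 29/273
P(W=1 | obs) = 16/273 / 29/273 = 16/29
P(W=2 | obs) = 1/42 / 29/273 = 13/58
P(W=3 | obs) = 1/42 / 29/273 = 13/58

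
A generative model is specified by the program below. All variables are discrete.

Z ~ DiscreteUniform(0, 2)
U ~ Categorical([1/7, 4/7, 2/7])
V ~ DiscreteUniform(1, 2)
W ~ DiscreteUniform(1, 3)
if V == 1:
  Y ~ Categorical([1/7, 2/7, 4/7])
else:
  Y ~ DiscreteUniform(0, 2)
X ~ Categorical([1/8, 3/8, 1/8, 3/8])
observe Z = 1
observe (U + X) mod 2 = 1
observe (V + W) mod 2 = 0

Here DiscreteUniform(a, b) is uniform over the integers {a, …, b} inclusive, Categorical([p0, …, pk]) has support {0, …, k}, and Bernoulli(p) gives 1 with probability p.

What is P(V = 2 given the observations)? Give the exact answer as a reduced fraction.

Enumerate traces; 54 have nonzero weight after conditioning:
  (Z=1, U=0, V=1, W=1, Y=0, X=1) weight 1/2352
  (Z=1, U=0, V=1, W=1, Y=0, X=3) weight 1/2352
  (Z=1, U=0, V=1, W=1, Y=1, X=1) weight 1/1176
  (Z=1, U=0, V=1, W=1, Y=1, X=3) weight 1/1176
  (Z=1, U=0, V=1, W=1, Y=2, X=1) weight 1/588
  (Z=1, U=0, V=1, W=1, Y=2, X=3) weight 1/588
  (Z=1, U=0, V=1, W=3, Y=0, X=1) weight 1/2352
  (Z=1, U=0, V=1, W=3, Y=0, X=3) weight 1/2352
  (Z=1, U=0, V=2, W=2, Y=0, X=1) weight 1/1008
  … 45 more
Group by V:
  weight(V=1) = 13/252
  weight(V=2) = 13/504
Total weight = 13/252 + 13/504 = 13/168
P(V=1 | obs) = 13/252 / 13/168 = 2/3
P(V=2 | obs) = 13/504 / 13/168 = 1/3

P(V = 2 | obs) = 1/3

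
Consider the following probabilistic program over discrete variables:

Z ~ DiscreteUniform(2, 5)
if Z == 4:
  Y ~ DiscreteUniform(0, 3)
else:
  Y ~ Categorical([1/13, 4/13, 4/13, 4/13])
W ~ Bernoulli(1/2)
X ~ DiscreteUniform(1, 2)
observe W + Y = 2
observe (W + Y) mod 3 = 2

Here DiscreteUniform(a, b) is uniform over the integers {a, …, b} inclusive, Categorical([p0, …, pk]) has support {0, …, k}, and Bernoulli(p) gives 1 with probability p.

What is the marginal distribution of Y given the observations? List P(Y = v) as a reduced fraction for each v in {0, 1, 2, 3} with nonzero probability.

Enumerate traces; 16 have nonzero weight after conditioning:
  (Z=2, Y=1, W=1, X=1) weight 1/52
  (Z=2, Y=1, W=1, X=2) weight 1/52
  (Z=2, Y=2, W=0, X=1) weight 1/52
  (Z=2, Y=2, W=0, X=2) weight 1/52
  (Z=3, Y=1, W=1, X=1) weight 1/52
  (Z=3, Y=1, W=1, X=2) weight 1/52
  (Z=3, Y=2, W=0, X=1) weight 1/52
  (Z=3, Y=2, W=0, X=2) weight 1/52
  … 8 more
Group by Y:
  weight(Y=1) = 61/416
  weight(Y=2) = 61/416
Total weight = 61/416 + 61/416 = 61/208
P(Y=1 | obs) = 61/416 / 61/208 = 1/2
P(Y=2 | obs) = 61/416 / 61/208 = 1/2

P(Y=1) = 1/2, P(Y=2) = 1/2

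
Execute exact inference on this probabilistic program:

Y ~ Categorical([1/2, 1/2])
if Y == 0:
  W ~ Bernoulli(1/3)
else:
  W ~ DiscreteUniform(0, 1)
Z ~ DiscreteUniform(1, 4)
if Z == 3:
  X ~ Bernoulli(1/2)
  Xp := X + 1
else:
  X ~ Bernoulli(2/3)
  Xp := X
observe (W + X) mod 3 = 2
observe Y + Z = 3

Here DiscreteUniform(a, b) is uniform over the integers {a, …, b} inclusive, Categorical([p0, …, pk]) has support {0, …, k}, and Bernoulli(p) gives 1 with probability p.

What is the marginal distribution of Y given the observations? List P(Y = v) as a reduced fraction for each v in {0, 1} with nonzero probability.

Enumerate traces; 2 have nonzero weight after conditioning:
  (Y=0, W=1, Z=3, X=1) weight 1/48
  (Y=1, W=1, Z=2, X=1) weight 1/24
Group by Y:
  weight(Y=0) = 1/48
  weight(Y=1) = 1/24
Total weight = 1/48 + 1/24 = 1/16
P(Y=0 | obs) = 1/48 / 1/16 = 1/3
P(Y=1 | obs) = 1/24 / 1/16 = 2/3

P(Y=0) = 1/3, P(Y=1) = 2/3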